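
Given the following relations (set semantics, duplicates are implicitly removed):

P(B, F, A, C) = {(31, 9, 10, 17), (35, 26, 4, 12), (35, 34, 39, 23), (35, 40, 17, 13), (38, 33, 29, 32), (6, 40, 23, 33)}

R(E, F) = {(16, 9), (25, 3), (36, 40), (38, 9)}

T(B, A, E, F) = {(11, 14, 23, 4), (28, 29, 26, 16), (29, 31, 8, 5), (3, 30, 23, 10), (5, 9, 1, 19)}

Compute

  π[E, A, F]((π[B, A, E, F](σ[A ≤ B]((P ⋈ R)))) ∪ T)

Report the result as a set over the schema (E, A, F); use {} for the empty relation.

{(1, 9, 19), (16, 10, 9), (23, 14, 4), (23, 30, 10), (26, 29, 16), (36, 17, 40), (38, 10, 9), (8, 31, 5)}

Natural join on F: {(31, 9, 10, 17, 16), (31, 9, 10, 17, 38), (35, 40, 17, 13, 36), (6, 40, 23, 33, 36)}
Filtering on A ≤ B leaves {(31, 9, 10, 17, 16), (31, 9, 10, 17, 38), (35, 40, 17, 13, 36)}.
π[B, A, E, F]: project onto (B, A, E, F) → {(31, 10, 16, 9), (31, 10, 38, 9), (35, 17, 36, 40)}
Set union of the two operands is {(11, 14, 23, 4), (28, 29, 26, 16), (29, 31, 8, 5), (3, 30, 23, 10), (31, 10, 16, 9), (31, 10, 38, 9), (35, 17, 36, 40), (5, 9, 1, 19)}.
π[E, A, F]: project onto (E, A, F) → {(1, 9, 19), (16, 10, 9), (23, 14, 4), (23, 30, 10), (26, 29, 16), (36, 17, 40), (38, 10, 9), (8, 31, 5)}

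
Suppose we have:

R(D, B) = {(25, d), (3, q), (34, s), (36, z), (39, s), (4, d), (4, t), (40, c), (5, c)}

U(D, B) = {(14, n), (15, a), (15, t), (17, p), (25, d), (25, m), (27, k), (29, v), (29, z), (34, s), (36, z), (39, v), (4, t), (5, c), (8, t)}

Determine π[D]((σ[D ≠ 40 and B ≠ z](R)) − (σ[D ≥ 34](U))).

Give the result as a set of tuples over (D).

Selection D ≠ 40 and B ≠ z: {(25, d), (3, q), (34, s), (39, s), (4, d), (4, t), (5, c)}
Selection D ≥ 34: {(34, s), (36, z), (39, v)}
Taking the difference: {(25, d), (3, q), (39, s), (4, d), (4, t), (5, c)}
Keep only column(s) D (1 duplicate(s) eliminated): {25, 3, 39, 4, 5}

{25, 3, 39, 4, 5}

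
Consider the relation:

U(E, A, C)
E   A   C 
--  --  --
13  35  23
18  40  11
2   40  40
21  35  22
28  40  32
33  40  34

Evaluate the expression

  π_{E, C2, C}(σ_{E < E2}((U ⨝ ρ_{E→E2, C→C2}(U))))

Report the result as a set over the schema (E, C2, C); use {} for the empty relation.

{(13, 22, 23), (18, 32, 11), (18, 34, 11), (2, 11, 40), (2, 32, 40), (2, 34, 40), (28, 34, 32)}

ρ[E→E2, C→C2]: schema becomes (E2, A, C2); tuples unchanged.
Natural join on A: {(13, 35, 23, 13, 23), (13, 35, 23, 21, 22), (18, 40, 11, 18, 11), (18, 40, 11, 2, 40), (18, 40, 11, 28, 32), (18, 40, 11, 33, 34), (2, 40, 40, 18, 11), (2, 40, 40, 2, 40), (2, 40, 40, 28, 32), (2, 40, 40, 33, 34), (21, 35, 22, 13, 23), (21, 35, 22, 21, 22), (28, 40, 32, 18, 11), (28, 40, 32, 2, 40), (28, 40, 32, 28, 32), (28, 40, 32, 33, 34), (33, 40, 34, 18, 11), (33, 40, 34, 2, 40), (33, 40, 34, 28, 32), (33, 40, 34, 33, 34)}
Filtering on E < E2 leaves {(13, 35, 23, 21, 22), (18, 40, 11, 28, 32), (18, 40, 11, 33, 34), (2, 40, 40, 18, 11), (2, 40, 40, 28, 32), (2, 40, 40, 33, 34), (28, 40, 32, 33, 34)}.
π_{E, C2, C} gives {(13, 22, 23), (18, 32, 11), (18, 34, 11), (2, 11, 40), (2, 32, 40), (2, 34, 40), (28, 34, 32)}.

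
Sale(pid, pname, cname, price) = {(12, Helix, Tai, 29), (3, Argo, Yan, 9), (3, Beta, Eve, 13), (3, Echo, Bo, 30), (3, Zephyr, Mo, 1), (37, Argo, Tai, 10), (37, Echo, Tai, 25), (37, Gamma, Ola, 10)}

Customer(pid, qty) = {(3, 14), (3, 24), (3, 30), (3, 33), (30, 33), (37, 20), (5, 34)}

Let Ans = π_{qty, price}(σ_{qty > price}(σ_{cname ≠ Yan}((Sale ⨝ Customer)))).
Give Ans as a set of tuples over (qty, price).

{(14, 1), (14, 13), (20, 10), (24, 1), (24, 13), (30, 1), (30, 13), (33, 1), (33, 13), (33, 30)}

Sale ⋈ Customer (natural join on pid): {(3, Argo, Yan, 9, 14), (3, Argo, Yan, 9, 24), (3, Argo, Yan, 9, 30), (3, Argo, Yan, 9, 33), (3, Beta, Eve, 13, 14), (3, Beta, Eve, 13, 24), (3, Beta, Eve, 13, 30), (3, Beta, Eve, 13, 33), (3, Echo, Bo, 30, 14), (3, Echo, Bo, 30, 24), (3, Echo, Bo, 30, 30), (3, Echo, Bo, 30, 33), (3, Zephyr, Mo, 1, 14), (3, Zephyr, Mo, 1, 24), (3, Zephyr, Mo, 1, 30), (3, Zephyr, Mo, 1, 33), (37, Argo, Tai, 10, 20), (37, Echo, Tai, 25, 20), (37, Gamma, Ola, 10, 20)}
Filtering on cname ≠ Yan leaves {(3, Beta, Eve, 13, 14), (3, Beta, Eve, 13, 24), (3, Beta, Eve, 13, 30), (3, Beta, Eve, 13, 33), (3, Echo, Bo, 30, 14), (3, Echo, Bo, 30, 24), (3, Echo, Bo, 30, 30), (3, Echo, Bo, 30, 33), (3, Zephyr, Mo, 1, 14), (3, Zephyr, Mo, 1, 24), (3, Zephyr, Mo, 1, 30), (3, Zephyr, Mo, 1, 33), (37, Argo, Tai, 10, 20), (37, Echo, Tai, 25, 20), (37, Gamma, Ola, 10, 20)}.
Filtering on qty > price leaves {(3, Beta, Eve, 13, 14), (3, Beta, Eve, 13, 24), (3, Beta, Eve, 13, 30), (3, Beta, Eve, 13, 33), (3, Echo, Bo, 30, 33), (3, Zephyr, Mo, 1, 14), (3, Zephyr, Mo, 1, 24), (3, Zephyr, Mo, 1, 30), (3, Zephyr, Mo, 1, 33), (37, Argo, Tai, 10, 20), (37, Gamma, Ola, 10, 20)}.
Projecting to qty, price (1 duplicate(s) eliminated): {(14, 1), (14, 13), (20, 10), (24, 1), (24, 13), (30, 1), (30, 13), (33, 1), (33, 13), (33, 30)}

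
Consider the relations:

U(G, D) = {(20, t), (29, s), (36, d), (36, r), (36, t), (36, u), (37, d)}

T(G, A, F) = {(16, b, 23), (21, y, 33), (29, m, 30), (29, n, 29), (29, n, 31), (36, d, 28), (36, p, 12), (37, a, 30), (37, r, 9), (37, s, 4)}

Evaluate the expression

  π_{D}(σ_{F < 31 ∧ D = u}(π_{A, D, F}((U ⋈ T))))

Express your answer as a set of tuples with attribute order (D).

Joining U and T on G yields {(29, s, m, 30), (29, s, n, 29), (29, s, n, 31), (36, d, d, 28), (36, d, p, 12), (36, r, d, 28), (36, r, p, 12), (36, t, d, 28), (36, t, p, 12), (36, u, d, 28), (36, u, p, 12), (37, d, a, 30), (37, d, r, 9), (37, d, s, 4)}.
Projecting to A, D, F: {(a, d, 30), (d, d, 28), (d, r, 28), (d, t, 28), (d, u, 28), (m, s, 30), (n, s, 29), (n, s, 31), (p, d, 12), (p, r, 12), (p, t, 12), (p, u, 12), (r, d, 9), (s, d, 4)}
σ[F < 31 ∧ D = u]: keep tuples satisfying F < 31 ∧ D = u → {(d, u, 28), (p, u, 12)}
Projecting to D (1 duplicate(s) eliminated): {u}

{u}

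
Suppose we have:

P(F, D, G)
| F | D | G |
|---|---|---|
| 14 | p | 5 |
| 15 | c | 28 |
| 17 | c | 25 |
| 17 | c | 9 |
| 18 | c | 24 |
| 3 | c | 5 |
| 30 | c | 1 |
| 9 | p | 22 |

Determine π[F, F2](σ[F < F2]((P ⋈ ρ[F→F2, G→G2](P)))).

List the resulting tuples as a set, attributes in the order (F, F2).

ρ[F→F2, G→G2]: schema becomes (F2, D, G2); tuples unchanged.
Joining P and ρ[F→F2, G→G2](P) on D yields {(14, p, 5, 14, 5), (14, p, 5, 9, 22), (15, c, 28, 15, 28), (15, c, 28, 17, 25), (15, c, 28, 17, 9), (15, c, 28, 18, 24), (15, c, 28, 3, 5), (15, c, 28, 30, 1), (17, c, 25, 15, 28), (17, c, 25, 17, 25), (17, c, 25, 17, 9), (17, c, 25, 18, 24), (17, c, 25, 3, 5), (17, c, 25, 30, 1), (17, c, 9, 15, 28), (17, c, 9, 17, 25), (17, c, 9, 17, 9), (17, c, 9, 18, 24), (17, c, 9, 3, 5), (17, c, 9, 30, 1), (18, c, 24, 15, 28), (18, c, 24, 17, 25), (18, c, 24, 17, 9), (18, c, 24, 18, 24), (18, c, 24, 3, 5), (18, c, 24, 30, 1), (3, c, 5, 15, 28), (3, c, 5, 17, 25), (3, c, 5, 17, 9), (3, c, 5, 18, 24), (3, c, 5, 3, 5), (3, c, 5, 30, 1), (30, c, 1, 15, 28), (30, c, 1, 17, 25), (30, c, 1, 17, 9), (30, c, 1, 18, 24), (30, c, 1, 3, 5), (30, c, 1, 30, 1), (9, p, 22, 14, 5), (9, p, 22, 9, 22)}.
Filtering on F < F2 leaves {(15, c, 28, 17, 25), (15, c, 28, 17, 9), (15, c, 28, 18, 24), (15, c, 28, 30, 1), (17, c, 25, 18, 24), (17, c, 25, 30, 1), (17, c, 9, 18, 24), (17, c, 9, 30, 1), (18, c, 24, 30, 1), (3, c, 5, 15, 28), (3, c, 5, 17, 25), (3, c, 5, 17, 9), (3, c, 5, 18, 24), (3, c, 5, 30, 1), (9, p, 22, 14, 5)}.
Projecting to F, F2 (4 duplicate(s) eliminated): {(15, 17), (15, 18), (15, 30), (17, 18), (17, 30), (18, 30), (3, 15), (3, 17), (3, 18), (3, 30), (9, 14)}

{(15, 17), (15, 18), (15, 30), (17, 18), (17, 30), (18, 30), (3, 15), (3, 17), (3, 18), (3, 30), (9, 14)}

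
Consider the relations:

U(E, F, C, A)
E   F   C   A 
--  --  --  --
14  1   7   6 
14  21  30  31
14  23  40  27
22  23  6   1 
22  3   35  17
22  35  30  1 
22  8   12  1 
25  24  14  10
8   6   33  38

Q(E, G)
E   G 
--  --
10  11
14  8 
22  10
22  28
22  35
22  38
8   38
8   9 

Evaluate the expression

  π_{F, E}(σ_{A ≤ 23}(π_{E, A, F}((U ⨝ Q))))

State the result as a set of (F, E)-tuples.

Natural join on E: {(14, 1, 7, 6, 8), (14, 21, 30, 31, 8), (14, 23, 40, 27, 8), (22, 23, 6, 1, 10), (22, 23, 6, 1, 28), (22, 23, 6, 1, 35), (22, 23, 6, 1, 38), (22, 3, 35, 17, 10), (22, 3, 35, 17, 28), (22, 3, 35, 17, 35), (22, 3, 35, 17, 38), (22, 35, 30, 1, 10), (22, 35, 30, 1, 28), (22, 35, 30, 1, 35), (22, 35, 30, 1, 38), (22, 8, 12, 1, 10), (22, 8, 12, 1, 28), (22, 8, 12, 1, 35), (22, 8, 12, 1, 38), (8, 6, 33, 38, 38), (8, 6, 33, 38, 9)}
π_{E, A, F} gives {(14, 27, 23), (14, 31, 21), (14, 6, 1), (22, 1, 23), (22, 1, 35), (22, 1, 8), (22, 17, 3), (8, 38, 6)} (13 duplicate(s) eliminated).
Apply σ_{A ≤ 23}; surviving tuples: {(14, 6, 1), (22, 1, 23), (22, 1, 35), (22, 1, 8), (22, 17, 3)}
π_{F, E} gives {(1, 14), (23, 22), (3, 22), (35, 22), (8, 22)}.

{(1, 14), (23, 22), (3, 22), (35, 22), (8, 22)}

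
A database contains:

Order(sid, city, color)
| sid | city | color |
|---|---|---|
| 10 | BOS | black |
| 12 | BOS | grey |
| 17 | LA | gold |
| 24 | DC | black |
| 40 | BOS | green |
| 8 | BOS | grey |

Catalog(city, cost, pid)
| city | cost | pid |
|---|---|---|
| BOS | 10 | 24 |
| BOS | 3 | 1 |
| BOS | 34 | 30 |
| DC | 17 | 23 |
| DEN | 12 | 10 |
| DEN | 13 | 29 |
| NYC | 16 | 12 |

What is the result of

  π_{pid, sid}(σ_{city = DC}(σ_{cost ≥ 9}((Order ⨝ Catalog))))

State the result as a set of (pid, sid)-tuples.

Joining Order and Catalog on city yields {(10, BOS, black, 10, 24), (10, BOS, black, 3, 1), (10, BOS, black, 34, 30), (12, BOS, grey, 10, 24), (12, BOS, grey, 3, 1), (12, BOS, grey, 34, 30), (24, DC, black, 17, 23), (40, BOS, green, 10, 24), (40, BOS, green, 3, 1), (40, BOS, green, 34, 30), (8, BOS, grey, 10, 24), (8, BOS, grey, 3, 1), (8, BOS, grey, 34, 30)}.
Apply σ_{cost ≥ 9}; surviving tuples: {(10, BOS, black, 10, 24), (10, BOS, black, 34, 30), (12, BOS, grey, 10, 24), (12, BOS, grey, 34, 30), (24, DC, black, 17, 23), (40, BOS, green, 10, 24), (40, BOS, green, 34, 30), (8, BOS, grey, 10, 24), (8, BOS, grey, 34, 30)}
Apply σ_{city = DC}; surviving tuples: {(24, DC, black, 17, 23)}
π[pid, sid]: project onto (pid, sid) → {(23, 24)}

{(23, 24)}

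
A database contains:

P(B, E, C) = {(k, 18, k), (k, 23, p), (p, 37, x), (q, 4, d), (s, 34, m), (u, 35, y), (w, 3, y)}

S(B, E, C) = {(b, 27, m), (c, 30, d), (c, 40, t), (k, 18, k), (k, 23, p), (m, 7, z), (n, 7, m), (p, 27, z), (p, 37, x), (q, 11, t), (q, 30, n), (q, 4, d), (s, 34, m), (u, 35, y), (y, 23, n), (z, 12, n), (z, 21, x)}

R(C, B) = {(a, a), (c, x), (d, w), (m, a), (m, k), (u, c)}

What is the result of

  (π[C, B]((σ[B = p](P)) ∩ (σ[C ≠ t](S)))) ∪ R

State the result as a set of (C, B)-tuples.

Selection B = p: {(p, 37, x)}
Selection C ≠ t: {(b, 27, m), (c, 30, d), (k, 18, k), (k, 23, p), (m, 7, z), (n, 7, m), (p, 27, z), (p, 37, x), (q, 30, n), (q, 4, d), (s, 34, m), (u, 35, y), (y, 23, n), (z, 12, n), (z, 21, x)}
Taking the intersection: {(p, 37, x)}
Projecting to C, B: {(x, p)}
Taking the union: {(a, a), (c, x), (d, w), (m, a), (m, k), (u, c), (x, p)}

{(a, a), (c, x), (d, w), (m, a), (m, k), (u, c), (x, p)}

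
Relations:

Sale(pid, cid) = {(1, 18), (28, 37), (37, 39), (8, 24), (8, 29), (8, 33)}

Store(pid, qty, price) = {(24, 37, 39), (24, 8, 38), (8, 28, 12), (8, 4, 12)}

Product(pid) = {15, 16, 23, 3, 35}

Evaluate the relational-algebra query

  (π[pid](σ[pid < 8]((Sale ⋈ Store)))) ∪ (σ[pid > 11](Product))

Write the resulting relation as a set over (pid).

Sale ⋈ Store (natural join on pid): {(8, 24, 28, 12), (8, 24, 4, 12), (8, 29, 28, 12), (8, 29, 4, 12), (8, 33, 28, 12), (8, 33, 4, 12)}
Selection pid < 8: {}
Keep only column(s) pid: {}
Selection pid > 11: {15, 16, 23, 35}
Set union of the two operands is {15, 16, 23, 35}.

{15, 16, 23, 35}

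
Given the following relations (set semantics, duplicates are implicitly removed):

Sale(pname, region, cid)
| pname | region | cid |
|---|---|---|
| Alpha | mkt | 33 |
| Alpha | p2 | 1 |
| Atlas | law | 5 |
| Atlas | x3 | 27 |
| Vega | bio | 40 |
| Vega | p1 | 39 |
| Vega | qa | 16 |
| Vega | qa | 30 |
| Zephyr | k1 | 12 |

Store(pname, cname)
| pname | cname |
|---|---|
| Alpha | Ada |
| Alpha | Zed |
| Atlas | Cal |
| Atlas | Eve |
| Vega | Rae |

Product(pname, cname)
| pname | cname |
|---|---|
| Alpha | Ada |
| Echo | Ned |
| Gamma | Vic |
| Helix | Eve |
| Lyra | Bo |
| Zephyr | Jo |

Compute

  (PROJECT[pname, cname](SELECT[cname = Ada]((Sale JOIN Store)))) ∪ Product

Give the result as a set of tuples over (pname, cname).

Natural join on pname: {(Alpha, mkt, 33, Ada), (Alpha, mkt, 33, Zed), (Alpha, p2, 1, Ada), (Alpha, p2, 1, Zed), (Atlas, law, 5, Cal), (Atlas, law, 5, Eve), (Atlas, x3, 27, Cal), (Atlas, x3, 27, Eve), (Vega, bio, 40, Rae), (Vega, p1, 39, Rae), (Vega, qa, 16, Rae), (Vega, qa, 30, Rae)}
Selection cname = Ada: {(Alpha, mkt, 33, Ada), (Alpha, p2, 1, Ada)}
π[pname, cname]: project onto (pname, cname) (1 duplicate(s) eliminated) → {(Alpha, Ada)}
Set union of the two operands is {(Alpha, Ada), (Echo, Ned), (Gamma, Vic), (Helix, Eve), (Lyra, Bo), (Zephyr, Jo)}.

{(Alpha, Ada), (Echo, Ned), (Gamma, Vic), (Helix, Eve), (Lyra, Bo), (Zephyr, Jo)}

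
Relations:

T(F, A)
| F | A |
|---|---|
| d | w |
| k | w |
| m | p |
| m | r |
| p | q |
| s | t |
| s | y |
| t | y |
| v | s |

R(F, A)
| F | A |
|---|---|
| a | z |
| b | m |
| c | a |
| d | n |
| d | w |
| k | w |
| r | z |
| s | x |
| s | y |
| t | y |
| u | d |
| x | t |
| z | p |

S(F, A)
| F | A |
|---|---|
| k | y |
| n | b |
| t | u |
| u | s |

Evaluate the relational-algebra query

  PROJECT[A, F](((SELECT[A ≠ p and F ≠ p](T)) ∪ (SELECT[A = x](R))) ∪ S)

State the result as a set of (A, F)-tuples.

Selection A ≠ p and F ≠ p: {(d, w), (k, w), (m, r), (s, t), (s, y), (t, y), (v, s)}
Selection A = x: {(s, x)}
Set union of the two operands is {(d, w), (k, w), (m, r), (s, t), (s, x), (s, y), (t, y), (v, s)}.
Set union of the two operands is {(d, w), (k, w), (k, y), (m, r), (n, b), (s, t), (s, x), (s, y), (t, u), (t, y), (u, s), (v, s)}.
Keep only column(s) A, F: {(b, n), (r, m), (s, u), (s, v), (t, s), (u, t), (w, d), (w, k), (x, s), (y, k), (y, s), (y, t)}

{(b, n), (r, m), (s, u), (s, v), (t, s), (u, t), (w, d), (w, k), (x, s), (y, k), (y, s), (y, t)}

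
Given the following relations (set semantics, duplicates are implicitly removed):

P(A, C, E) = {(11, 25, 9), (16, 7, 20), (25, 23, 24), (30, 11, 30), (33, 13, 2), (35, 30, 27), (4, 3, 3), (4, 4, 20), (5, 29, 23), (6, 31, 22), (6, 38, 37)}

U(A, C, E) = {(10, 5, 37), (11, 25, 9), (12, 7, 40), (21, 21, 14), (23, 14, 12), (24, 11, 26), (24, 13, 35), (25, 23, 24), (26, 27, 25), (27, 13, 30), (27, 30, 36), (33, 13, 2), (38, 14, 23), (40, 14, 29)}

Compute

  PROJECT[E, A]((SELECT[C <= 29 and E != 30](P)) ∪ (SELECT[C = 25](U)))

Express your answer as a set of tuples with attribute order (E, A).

{(2, 33), (20, 16), (20, 4), (23, 5), (24, 25), (3, 4), (9, 11)}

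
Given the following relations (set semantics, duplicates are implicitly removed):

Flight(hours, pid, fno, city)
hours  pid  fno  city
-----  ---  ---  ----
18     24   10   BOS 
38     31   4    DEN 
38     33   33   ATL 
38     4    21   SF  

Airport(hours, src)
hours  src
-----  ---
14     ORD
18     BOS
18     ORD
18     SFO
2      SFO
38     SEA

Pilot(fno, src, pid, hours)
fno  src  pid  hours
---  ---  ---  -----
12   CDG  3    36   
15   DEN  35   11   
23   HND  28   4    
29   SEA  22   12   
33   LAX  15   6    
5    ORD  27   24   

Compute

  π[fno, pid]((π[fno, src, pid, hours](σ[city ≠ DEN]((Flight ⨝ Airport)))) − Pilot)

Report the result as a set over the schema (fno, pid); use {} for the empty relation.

Natural join on hours: {(18, 24, 10, BOS, BOS), (18, 24, 10, BOS, ORD), (18, 24, 10, BOS, SFO), (38, 31, 4, DEN, SEA), (38, 33, 33, ATL, SEA), (38, 4, 21, SF, SEA)}
Selection city ≠ DEN: {(18, 24, 10, BOS, BOS), (18, 24, 10, BOS, ORD), (18, 24, 10, BOS, SFO), (38, 33, 33, ATL, SEA), (38, 4, 21, SF, SEA)}
Keep only column(s) fno, src, pid, hours: {(10, BOS, 24, 18), (10, ORD, 24, 18), (10, SFO, 24, 18), (21, SEA, 4, 38), (33, SEA, 33, 38)}
Taking the difference: {(10, BOS, 24, 18), (10, ORD, 24, 18), (10, SFO, 24, 18), (21, SEA, 4, 38), (33, SEA, 33, 38)}
Keep only column(s) fno, pid (2 duplicate(s) eliminated): {(10, 24), (21, 4), (33, 33)}

{(10, 24), (21, 4), (33, 33)}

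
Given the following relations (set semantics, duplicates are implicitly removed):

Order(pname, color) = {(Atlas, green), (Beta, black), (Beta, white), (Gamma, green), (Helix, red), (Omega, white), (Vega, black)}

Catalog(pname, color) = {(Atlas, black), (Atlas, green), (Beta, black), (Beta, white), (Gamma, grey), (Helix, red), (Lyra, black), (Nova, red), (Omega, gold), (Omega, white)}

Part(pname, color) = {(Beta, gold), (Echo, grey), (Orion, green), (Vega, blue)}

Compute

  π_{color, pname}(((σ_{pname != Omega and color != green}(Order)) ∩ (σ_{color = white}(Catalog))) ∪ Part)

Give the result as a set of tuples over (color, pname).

{(blue, Vega), (gold, Beta), (green, Orion), (grey, Echo), (white, Beta)}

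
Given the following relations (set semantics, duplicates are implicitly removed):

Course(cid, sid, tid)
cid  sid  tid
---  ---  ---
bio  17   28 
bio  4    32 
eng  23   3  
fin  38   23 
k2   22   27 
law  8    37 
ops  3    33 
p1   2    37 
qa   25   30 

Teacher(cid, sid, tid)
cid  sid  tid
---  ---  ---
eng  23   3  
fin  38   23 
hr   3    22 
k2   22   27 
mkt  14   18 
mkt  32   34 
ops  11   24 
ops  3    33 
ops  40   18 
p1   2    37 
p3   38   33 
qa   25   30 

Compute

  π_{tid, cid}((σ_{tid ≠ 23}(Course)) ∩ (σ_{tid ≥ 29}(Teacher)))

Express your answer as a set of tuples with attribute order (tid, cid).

Apply σ_{tid ≠ 23}; surviving tuples: {(bio, 17, 28), (bio, 4, 32), (eng, 23, 3), (k2, 22, 27), (law, 8, 37), (ops, 3, 33), (p1, 2, 37), (qa, 25, 30)}
Apply σ_{tid ≥ 29}; surviving tuples: {(mkt, 32, 34), (ops, 3, 33), (p1, 2, 37), (p3, 38, 33), (qa, 25, 30)}
Taking the intersection: {(ops, 3, 33), (p1, 2, 37), (qa, 25, 30)}
π_{tid, cid} gives {(30, qa), (33, ops), (37, p1)}.

{(30, qa), (33, ops), (37, p1)}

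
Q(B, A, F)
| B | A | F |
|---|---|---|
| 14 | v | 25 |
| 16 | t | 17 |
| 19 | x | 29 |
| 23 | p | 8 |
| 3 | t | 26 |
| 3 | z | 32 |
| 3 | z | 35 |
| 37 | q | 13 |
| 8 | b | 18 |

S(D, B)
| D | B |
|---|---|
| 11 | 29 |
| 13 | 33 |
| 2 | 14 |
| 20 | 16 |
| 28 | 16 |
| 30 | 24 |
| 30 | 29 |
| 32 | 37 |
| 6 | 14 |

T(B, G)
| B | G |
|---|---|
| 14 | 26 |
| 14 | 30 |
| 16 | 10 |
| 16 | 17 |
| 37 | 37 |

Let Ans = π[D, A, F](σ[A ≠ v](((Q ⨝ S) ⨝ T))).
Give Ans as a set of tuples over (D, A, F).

Natural join on B: {(14, v, 25, 2), (14, v, 25, 6), (16, t, 17, 20), (16, t, 17, 28), (37, q, 13, 32)}
Natural join on B: {(14, v, 25, 2, 26), (14, v, 25, 2, 30), (14, v, 25, 6, 26), (14, v, 25, 6, 30), (16, t, 17, 20, 10), (16, t, 17, 20, 17), (16, t, 17, 28, 10), (16, t, 17, 28, 17), (37, q, 13, 32, 37)}
Filtering on A ≠ v leaves {(16, t, 17, 20, 10), (16, t, 17, 20, 17), (16, t, 17, 28, 10), (16, t, 17, 28, 17), (37, q, 13, 32, 37)}.
π_{D, A, F} gives {(20, t, 17), (28, t, 17), (32, q, 13)} (2 duplicate(s) eliminated).

{(20, t, 17), (28, t, 17), (32, q, 13)}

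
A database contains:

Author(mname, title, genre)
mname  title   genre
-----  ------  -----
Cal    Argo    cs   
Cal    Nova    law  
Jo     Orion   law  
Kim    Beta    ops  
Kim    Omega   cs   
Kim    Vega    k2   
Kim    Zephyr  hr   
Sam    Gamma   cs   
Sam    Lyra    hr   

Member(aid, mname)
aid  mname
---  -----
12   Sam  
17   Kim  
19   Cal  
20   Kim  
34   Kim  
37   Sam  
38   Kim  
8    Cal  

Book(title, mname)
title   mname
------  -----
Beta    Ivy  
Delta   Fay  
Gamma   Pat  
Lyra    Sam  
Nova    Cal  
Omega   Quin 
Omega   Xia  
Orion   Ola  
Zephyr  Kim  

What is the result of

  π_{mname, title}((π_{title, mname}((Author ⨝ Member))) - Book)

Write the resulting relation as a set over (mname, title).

{(Cal, Argo), (Kim, Beta), (Kim, Omega), (Kim, Vega), (Sam, Gamma)}

Joining Author and Member on mname yields {(Cal, Argo, cs, 19), (Cal, Argo, cs, 8), (Cal, Nova, law, 19), (Cal, Nova, law, 8), (Kim, Beta, ops, 17), (Kim, Beta, ops, 20), (Kim, Beta, ops, 34), (Kim, Beta, ops, 38), (Kim, Omega, cs, 17), (Kim, Omega, cs, 20), (Kim, Omega, cs, 34), (Kim, Omega, cs, 38), (Kim, Vega, k2, 17), (Kim, Vega, k2, 20), (Kim, Vega, k2, 34), (Kim, Vega, k2, 38), (Kim, Zephyr, hr, 17), (Kim, Zephyr, hr, 20), (Kim, Zephyr, hr, 34), (Kim, Zephyr, hr, 38), (Sam, Gamma, cs, 12), (Sam, Gamma, cs, 37), (Sam, Lyra, hr, 12), (Sam, Lyra, hr, 37)}.
π_{title, mname} gives {(Argo, Cal), (Beta, Kim), (Gamma, Sam), (Lyra, Sam), (Nova, Cal), (Omega, Kim), (Vega, Kim), (Zephyr, Kim)} (16 duplicate(s) eliminated).
Difference: {(Argo, Cal), (Beta, Kim), (Gamma, Sam), (Lyra, Sam), (Nova, Cal), (Omega, Kim), (Vega, Kim), (Zephyr, Kim)} with {(Beta, Ivy), (Delta, Fay), (Gamma, Pat), (Lyra, Sam), (Nova, Cal), (Omega, Quin), (Omega, Xia), (Orion, Ola), (Zephyr, Kim)} → {(Argo, Cal), (Beta, Kim), (Gamma, Sam), (Omega, Kim), (Vega, Kim)}
π_{mname, title} gives {(Cal, Argo), (Kim, Beta), (Kim, Omega), (Kim, Vega), (Sam, Gamma)}.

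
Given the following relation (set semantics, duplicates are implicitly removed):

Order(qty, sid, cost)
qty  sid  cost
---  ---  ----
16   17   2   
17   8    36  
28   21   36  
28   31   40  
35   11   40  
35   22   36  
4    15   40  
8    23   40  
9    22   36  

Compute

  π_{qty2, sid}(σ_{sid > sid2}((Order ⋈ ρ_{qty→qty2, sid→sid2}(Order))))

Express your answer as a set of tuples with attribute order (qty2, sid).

ρ[qty→qty2, sid→sid2]: schema becomes (qty2, sid2, cost); tuples unchanged.
Natural join on cost: {(16, 17, 2, 16, 17), (17, 8, 36, 17, 8), (17, 8, 36, 28, 21), (17, 8, 36, 35, 22), (17, 8, 36, 9, 22), (28, 21, 36, 17, 8), (28, 21, 36, 28, 21), (28, 21, 36, 35, 22), (28, 21, 36, 9, 22), (28, 31, 40, 28, 31), (28, 31, 40, 35, 11), (28, 31, 40, 4, 15), (28, 31, 40, 8, 23), (35, 11, 40, 28, 31), (35, 11, 40, 35, 11), (35, 11, 40, 4, 15), (35, 11, 40, 8, 23), (35, 22, 36, 17, 8), (35, 22, 36, 28, 21), (35, 22, 36, 35, 22), (35, 22, 36, 9, 22), (4, 15, 40, 28, 31), (4, 15, 40, 35, 11), (4, 15, 40, 4, 15), (4, 15, 40, 8, 23), (8, 23, 40, 28, 31), (8, 23, 40, 35, 11), (8, 23, 40, 4, 15), (8, 23, 40, 8, 23), (9, 22, 36, 17, 8), (9, 22, 36, 28, 21), (9, 22, 36, 35, 22), (9, 22, 36, 9, 22)}
Filtering on sid > sid2 leaves {(28, 21, 36, 17, 8), (28, 31, 40, 35, 11), (28, 31, 40, 4, 15), (28, 31, 40, 8, 23), (35, 22, 36, 17, 8), (35, 22, 36, 28, 21), (4, 15, 40, 35, 11), (8, 23, 40, 35, 11), (8, 23, 40, 4, 15), (9, 22, 36, 17, 8), (9, 22, 36, 28, 21)}.
Projecting to qty2, sid (2 duplicate(s) eliminated): {(17, 21), (17, 22), (28, 22), (35, 15), (35, 23), (35, 31), (4, 23), (4, 31), (8, 31)}

{(17, 21), (17, 22), (28, 22), (35, 15), (35, 23), (35, 31), (4, 23), (4, 31), (8, 31)}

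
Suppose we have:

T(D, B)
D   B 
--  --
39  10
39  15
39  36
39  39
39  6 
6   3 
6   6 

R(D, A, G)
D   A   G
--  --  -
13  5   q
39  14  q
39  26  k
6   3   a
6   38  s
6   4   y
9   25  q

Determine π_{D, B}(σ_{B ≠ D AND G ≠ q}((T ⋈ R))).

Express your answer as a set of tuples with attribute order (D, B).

Joining T and R on D yields {(39, 10, 14, q), (39, 10, 26, k), (39, 15, 14, q), (39, 15, 26, k), (39, 36, 14, q), (39, 36, 26, k), (39, 39, 14, q), (39, 39, 26, k), (39, 6, 14, q), (39, 6, 26, k), (6, 3, 3, a), (6, 3, 38, s), (6, 3, 4, y), (6, 6, 3, a), (6, 6, 38, s), (6, 6, 4, y)}.
Apply σ_{B ≠ D AND G ≠ q}; surviving tuples: {(39, 10, 26, k), (39, 15, 26, k), (39, 36, 26, k), (39, 6, 26, k), (6, 3, 3, a), (6, 3, 38, s), (6, 3, 4, y)}
Keep only column(s) D, B (2 duplicate(s) eliminated): {(39, 10), (39, 15), (39, 36), (39, 6), (6, 3)}

{(39, 10), (39, 15), (39, 36), (39, 6), (6, 3)}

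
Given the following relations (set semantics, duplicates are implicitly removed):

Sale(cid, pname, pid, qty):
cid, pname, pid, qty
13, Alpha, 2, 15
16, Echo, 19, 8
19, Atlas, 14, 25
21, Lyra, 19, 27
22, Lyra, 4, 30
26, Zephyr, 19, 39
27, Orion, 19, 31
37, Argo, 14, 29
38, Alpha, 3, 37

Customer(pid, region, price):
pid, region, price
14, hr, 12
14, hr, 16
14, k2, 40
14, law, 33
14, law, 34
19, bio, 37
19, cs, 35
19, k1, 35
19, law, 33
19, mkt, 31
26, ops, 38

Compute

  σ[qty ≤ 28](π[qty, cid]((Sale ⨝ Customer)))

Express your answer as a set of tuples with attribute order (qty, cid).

Natural join on pid: {(16, Echo, 19, 8, bio, 37), (16, Echo, 19, 8, cs, 35), (16, Echo, 19, 8, k1, 35), (16, Echo, 19, 8, law, 33), (16, Echo, 19, 8, mkt, 31), (19, Atlas, 14, 25, hr, 12), (19, Atlas, 14, 25, hr, 16), (19, Atlas, 14, 25, k2, 40), (19, Atlas, 14, 25, law, 33), (19, Atlas, 14, 25, law, 34), (21, Lyra, 19, 27, bio, 37), (21, Lyra, 19, 27, cs, 35), (21, Lyra, 19, 27, k1, 35), (21, Lyra, 19, 27, law, 33), (21, Lyra, 19, 27, mkt, 31), (26, Zephyr, 19, 39, bio, 37), (26, Zephyr, 19, 39, cs, 35), (26, Zephyr, 19, 39, k1, 35), (26, Zephyr, 19, 39, law, 33), (26, Zephyr, 19, 39, mkt, 31), (27, Orion, 19, 31, bio, 37), (27, Orion, 19, 31, cs, 35), (27, Orion, 19, 31, k1, 35), (27, Orion, 19, 31, law, 33), (27, Orion, 19, 31, mkt, 31), (37, Argo, 14, 29, hr, 12), (37, Argo, 14, 29, hr, 16), (37, Argo, 14, 29, k2, 40), (37, Argo, 14, 29, law, 33), (37, Argo, 14, 29, law, 34)}
π[qty, cid]: project onto (qty, cid) (24 duplicate(s) eliminated) → {(25, 19), (27, 21), (29, 37), (31, 27), (39, 26), (8, 16)}
σ[qty ≤ 28]: keep tuples satisfying qty ≤ 28 → {(25, 19), (27, 21), (8, 16)}

{(25, 19), (27, 21), (8, 16)}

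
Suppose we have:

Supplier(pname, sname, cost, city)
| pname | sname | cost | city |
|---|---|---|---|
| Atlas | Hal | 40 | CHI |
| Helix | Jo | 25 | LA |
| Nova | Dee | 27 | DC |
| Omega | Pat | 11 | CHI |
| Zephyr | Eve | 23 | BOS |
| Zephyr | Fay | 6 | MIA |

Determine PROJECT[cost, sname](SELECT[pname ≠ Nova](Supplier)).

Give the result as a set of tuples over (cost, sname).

{(11, Pat), (23, Eve), (25, Jo), (40, Hal), (6, Fay)}

σ[pname ≠ Nova]: keep tuples satisfying pname ≠ Nova → {(Atlas, Hal, 40, CHI), (Helix, Jo, 25, LA), (Omega, Pat, 11, CHI), (Zephyr, Eve, 23, BOS), (Zephyr, Fay, 6, MIA)}
π[cost, sname]: project onto (cost, sname) → {(11, Pat), (23, Eve), (25, Jo), (40, Hal), (6, Fay)}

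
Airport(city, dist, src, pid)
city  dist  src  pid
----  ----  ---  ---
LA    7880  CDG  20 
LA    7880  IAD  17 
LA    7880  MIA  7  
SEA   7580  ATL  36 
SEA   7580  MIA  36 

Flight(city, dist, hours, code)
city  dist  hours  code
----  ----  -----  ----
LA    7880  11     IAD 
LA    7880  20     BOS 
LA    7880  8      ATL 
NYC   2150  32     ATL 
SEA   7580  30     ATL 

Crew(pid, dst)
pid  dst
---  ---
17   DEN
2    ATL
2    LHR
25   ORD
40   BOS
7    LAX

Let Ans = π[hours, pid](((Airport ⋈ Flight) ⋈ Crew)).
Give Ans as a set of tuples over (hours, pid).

Natural join on city, dist: {(LA, 7880, CDG, 20, 11, IAD), (LA, 7880, CDG, 20, 20, BOS), (LA, 7880, CDG, 20, 8, ATL), (LA, 7880, IAD, 17, 11, IAD), (LA, 7880, IAD, 17, 20, BOS), (LA, 7880, IAD, 17, 8, ATL), (LA, 7880, MIA, 7, 11, IAD), (LA, 7880, MIA, 7, 20, BOS), (LA, 7880, MIA, 7, 8, ATL), (SEA, 7580, ATL, 36, 30, ATL), (SEA, 7580, MIA, 36, 30, ATL)}
Natural join on pid: {(LA, 7880, IAD, 17, 11, IAD, DEN), (LA, 7880, IAD, 17, 20, BOS, DEN), (LA, 7880, IAD, 17, 8, ATL, DEN), (LA, 7880, MIA, 7, 11, IAD, LAX), (LA, 7880, MIA, 7, 20, BOS, LAX), (LA, 7880, MIA, 7, 8, ATL, LAX)}
Keep only column(s) hours, pid: {(11, 17), (11, 7), (20, 17), (20, 7), (8, 17), (8, 7)}

{(11, 17), (11, 7), (20, 17), (20, 7), (8, 17), (8, 7)}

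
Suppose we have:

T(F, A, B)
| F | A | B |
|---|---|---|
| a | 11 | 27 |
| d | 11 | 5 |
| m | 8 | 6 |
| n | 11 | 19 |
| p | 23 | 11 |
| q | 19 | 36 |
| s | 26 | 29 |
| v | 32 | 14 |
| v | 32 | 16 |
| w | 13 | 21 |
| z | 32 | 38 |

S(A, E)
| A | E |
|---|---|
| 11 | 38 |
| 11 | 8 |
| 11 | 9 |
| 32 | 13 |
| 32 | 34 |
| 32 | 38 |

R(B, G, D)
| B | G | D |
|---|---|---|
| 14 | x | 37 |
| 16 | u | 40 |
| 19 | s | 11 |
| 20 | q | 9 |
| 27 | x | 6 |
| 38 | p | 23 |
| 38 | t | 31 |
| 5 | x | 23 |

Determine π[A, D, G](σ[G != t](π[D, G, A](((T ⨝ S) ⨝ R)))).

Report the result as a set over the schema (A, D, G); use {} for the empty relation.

{(11, 11, s), (11, 23, x), (11, 6, x), (32, 23, p), (32, 37, x), (32, 40, u)}

T ⋈ S (natural join on A): {(a, 11, 27, 38), (a, 11, 27, 8), (a, 11, 27, 9), (d, 11, 5, 38), (d, 11, 5, 8), (d, 11, 5, 9), (n, 11, 19, 38), (n, 11, 19, 8), (n, 11, 19, 9), (v, 32, 14, 13), (v, 32, 14, 34), (v, 32, 14, 38), (v, 32, 16, 13), (v, 32, 16, 34), (v, 32, 16, 38), (z, 32, 38, 13), (z, 32, 38, 34), (z, 32, 38, 38)}
(T ⨝ S) ⋈ R (natural join on B): {(a, 11, 27, 38, x, 6), (a, 11, 27, 8, x, 6), (a, 11, 27, 9, x, 6), (d, 11, 5, 38, x, 23), (d, 11, 5, 8, x, 23), (d, 11, 5, 9, x, 23), (n, 11, 19, 38, s, 11), (n, 11, 19, 8, s, 11), (n, 11, 19, 9, s, 11), (v, 32, 14, 13, x, 37), (v, 32, 14, 34, x, 37), (v, 32, 14, 38, x, 37), (v, 32, 16, 13, u, 40), (v, 32, 16, 34, u, 40), (v, 32, 16, 38, u, 40), (z, 32, 38, 13, p, 23), (z, 32, 38, 13, t, 31), (z, 32, 38, 34, p, 23), (z, 32, 38, 34, t, 31), (z, 32, 38, 38, p, 23), (z, 32, 38, 38, t, 31)}
π[D, G, A]: project onto (D, G, A) (14 duplicate(s) eliminated) → {(11, s, 11), (23, p, 32), (23, x, 11), (31, t, 32), (37, x, 32), (40, u, 32), (6, x, 11)}
Selection G != t: {(11, s, 11), (23, p, 32), (23, x, 11), (37, x, 32), (40, u, 32), (6, x, 11)}
π[A, D, G]: project onto (A, D, G) → {(11, 11, s), (11, 23, x), (11, 6, x), (32, 23, p), (32, 37, x), (32, 40, u)}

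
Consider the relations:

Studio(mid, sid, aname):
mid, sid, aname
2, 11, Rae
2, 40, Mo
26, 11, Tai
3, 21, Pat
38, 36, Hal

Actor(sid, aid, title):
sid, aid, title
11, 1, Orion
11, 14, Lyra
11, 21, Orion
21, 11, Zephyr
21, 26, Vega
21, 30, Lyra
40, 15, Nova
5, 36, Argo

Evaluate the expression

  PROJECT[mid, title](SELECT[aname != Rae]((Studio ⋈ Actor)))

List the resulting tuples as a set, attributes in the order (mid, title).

Joining Studio and Actor on sid yields {(2, 11, Rae, 1, Orion), (2, 11, Rae, 14, Lyra), (2, 11, Rae, 21, Orion), (2, 40, Mo, 15, Nova), (26, 11, Tai, 1, Orion), (26, 11, Tai, 14, Lyra), (26, 11, Tai, 21, Orion), (3, 21, Pat, 11, Zephyr), (3, 21, Pat, 26, Vega), (3, 21, Pat, 30, Lyra)}.
σ[aname != Rae]: keep tuples satisfying aname != Rae → {(2, 40, Mo, 15, Nova), (26, 11, Tai, 1, Orion), (26, 11, Tai, 14, Lyra), (26, 11, Tai, 21, Orion), (3, 21, Pat, 11, Zephyr), (3, 21, Pat, 26, Vega), (3, 21, Pat, 30, Lyra)}
π[mid, title]: project onto (mid, title) (1 duplicate(s) eliminated) → {(2, Nova), (26, Lyra), (26, Orion), (3, Lyra), (3, Vega), (3, Zephyr)}

{(2, Nova), (26, Lyra), (26, Orion), (3, Lyra), (3, Vega), (3, Zephyr)}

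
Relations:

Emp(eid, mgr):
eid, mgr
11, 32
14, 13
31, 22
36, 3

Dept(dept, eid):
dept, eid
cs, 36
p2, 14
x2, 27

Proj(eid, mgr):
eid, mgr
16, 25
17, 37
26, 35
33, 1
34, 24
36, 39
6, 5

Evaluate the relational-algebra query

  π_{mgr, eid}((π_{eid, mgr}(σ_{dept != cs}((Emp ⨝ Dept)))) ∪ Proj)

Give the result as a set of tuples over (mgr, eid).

Joining Emp and Dept on eid yields {(14, 13, p2), (36, 3, cs)}.
Filtering on dept != cs leaves {(14, 13, p2)}.
π[eid, mgr]: project onto (eid, mgr) → {(14, 13)}
Taking the union: {(14, 13), (16, 25), (17, 37), (26, 35), (33, 1), (34, 24), (36, 39), (6, 5)}
π[mgr, eid]: project onto (mgr, eid) → {(1, 33), (13, 14), (24, 34), (25, 16), (35, 26), (37, 17), (39, 36), (5, 6)}

{(1, 33), (13, 14), (24, 34), (25, 16), (35, 26), (37, 17), (39, 36), (5, 6)}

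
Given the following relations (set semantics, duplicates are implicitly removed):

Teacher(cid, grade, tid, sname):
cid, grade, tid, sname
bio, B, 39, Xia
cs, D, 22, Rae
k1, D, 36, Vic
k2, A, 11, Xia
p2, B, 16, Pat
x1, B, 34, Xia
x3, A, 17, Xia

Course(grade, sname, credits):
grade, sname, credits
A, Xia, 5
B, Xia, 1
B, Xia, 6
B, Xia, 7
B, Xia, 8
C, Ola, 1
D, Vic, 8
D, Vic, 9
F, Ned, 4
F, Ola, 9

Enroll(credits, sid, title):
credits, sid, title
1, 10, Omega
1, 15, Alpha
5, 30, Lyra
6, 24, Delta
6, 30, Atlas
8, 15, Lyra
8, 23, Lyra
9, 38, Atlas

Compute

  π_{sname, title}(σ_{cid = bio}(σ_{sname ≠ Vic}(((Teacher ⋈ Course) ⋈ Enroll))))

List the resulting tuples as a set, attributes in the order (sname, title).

{(Xia, Alpha), (Xia, Atlas), (Xia, Delta), (Xia, Lyra), (Xia, Omega)}

Teacher ⋈ Course (natural join on grade, sname): {(bio, B, 39, Xia, 1), (bio, B, 39, Xia, 6), (bio, B, 39, Xia, 7), (bio, B, 39, Xia, 8), (k1, D, 36, Vic, 8), (k1, D, 36, Vic, 9), (k2, A, 11, Xia, 5), (x1, B, 34, Xia, 1), (x1, B, 34, Xia, 6), (x1, B, 34, Xia, 7), (x1, B, 34, Xia, 8), (x3, A, 17, Xia, 5)}
(Teacher ⋈ Course) ⋈ Enroll (natural join on credits): {(bio, B, 39, Xia, 1, 10, Omega), (bio, B, 39, Xia, 1, 15, Alpha), (bio, B, 39, Xia, 6, 24, Delta), (bio, B, 39, Xia, 6, 30, Atlas), (bio, B, 39, Xia, 8, 15, Lyra), (bio, B, 39, Xia, 8, 23, Lyra), (k1, D, 36, Vic, 8, 15, Lyra), (k1, D, 36, Vic, 8, 23, Lyra), (k1, D, 36, Vic, 9, 38, Atlas), (k2, A, 11, Xia, 5, 30, Lyra), (x1, B, 34, Xia, 1, 10, Omega), (x1, B, 34, Xia, 1, 15, Alpha), (x1, B, 34, Xia, 6, 24, Delta), (x1, B, 34, Xia, 6, 30, Atlas), (x1, B, 34, Xia, 8, 15, Lyra), (x1, B, 34, Xia, 8, 23, Lyra), (x3, A, 17, Xia, 5, 30, Lyra)}
Apply σ_{sname ≠ Vic}; surviving tuples: {(bio, B, 39, Xia, 1, 10, Omega), (bio, B, 39, Xia, 1, 15, Alpha), (bio, B, 39, Xia, 6, 24, Delta), (bio, B, 39, Xia, 6, 30, Atlas), (bio, B, 39, Xia, 8, 15, Lyra), (bio, B, 39, Xia, 8, 23, Lyra), (k2, A, 11, Xia, 5, 30, Lyra), (x1, B, 34, Xia, 1, 10, Omega), (x1, B, 34, Xia, 1, 15, Alpha), (x1, B, 34, Xia, 6, 24, Delta), (x1, B, 34, Xia, 6, 30, Atlas), (x1, B, 34, Xia, 8, 15, Lyra), (x1, B, 34, Xia, 8, 23, Lyra), (x3, A, 17, Xia, 5, 30, Lyra)}
Apply σ_{cid = bio}; surviving tuples: {(bio, B, 39, Xia, 1, 10, Omega), (bio, B, 39, Xia, 1, 15, Alpha), (bio, B, 39, Xia, 6, 24, Delta), (bio, B, 39, Xia, 6, 30, Atlas), (bio, B, 39, Xia, 8, 15, Lyra), (bio, B, 39, Xia, 8, 23, Lyra)}
π[sname, title]: project onto (sname, title) (1 duplicate(s) eliminated) → {(Xia, Alpha), (Xia, Atlas), (Xia, Delta), (Xia, Lyra), (Xia, Omega)}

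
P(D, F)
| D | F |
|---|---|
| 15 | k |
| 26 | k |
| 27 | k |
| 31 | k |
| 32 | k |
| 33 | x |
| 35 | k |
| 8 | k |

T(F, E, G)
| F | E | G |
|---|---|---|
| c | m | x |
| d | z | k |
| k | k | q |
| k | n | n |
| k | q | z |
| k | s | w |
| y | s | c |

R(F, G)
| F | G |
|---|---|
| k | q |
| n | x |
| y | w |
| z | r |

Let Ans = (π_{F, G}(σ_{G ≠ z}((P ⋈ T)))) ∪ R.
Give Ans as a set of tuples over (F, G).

{(k, n), (k, q), (k, w), (n, x), (y, w), (z, r)}

P ⋈ T (natural join on F): {(15, k, k, q), (15, k, n, n), (15, k, q, z), (15, k, s, w), (26, k, k, q), (26, k, n, n), (26, k, q, z), (26, k, s, w), (27, k, k, q), (27, k, n, n), (27, k, q, z), (27, k, s, w), (31, k, k, q), (31, k, n, n), (31, k, q, z), (31, k, s, w), (32, k, k, q), (32, k, n, n), (32, k, q, z), (32, k, s, w), (35, k, k, q), (35, k, n, n), (35, k, q, z), (35, k, s, w), (8, k, k, q), (8, k, n, n), (8, k, q, z), (8, k, s, w)}
Selection G ≠ z: {(15, k, k, q), (15, k, n, n), (15, k, s, w), (26, k, k, q), (26, k, n, n), (26, k, s, w), (27, k, k, q), (27, k, n, n), (27, k, s, w), (31, k, k, q), (31, k, n, n), (31, k, s, w), (32, k, k, q), (32, k, n, n), (32, k, s, w), (35, k, k, q), (35, k, n, n), (35, k, s, w), (8, k, k, q), (8, k, n, n), (8, k, s, w)}
Projecting to F, G (18 duplicate(s) eliminated): {(k, n), (k, q), (k, w)}
Set union of the two operands is {(k, n), (k, q), (k, w), (n, x), (y, w), (z, r)}.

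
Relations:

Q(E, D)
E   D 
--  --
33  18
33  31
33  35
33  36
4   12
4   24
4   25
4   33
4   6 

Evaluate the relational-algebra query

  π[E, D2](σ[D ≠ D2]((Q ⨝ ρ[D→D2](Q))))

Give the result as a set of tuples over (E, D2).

ρ[D→D2]: schema becomes (E, D2); tuples unchanged.
Q ⋈ ρ[D→D2](Q) (natural join on E): {(33, 18, 18), (33, 18, 31), (33, 18, 35), (33, 18, 36), (33, 31, 18), (33, 31, 31), (33, 31, 35), (33, 31, 36), (33, 35, 18), (33, 35, 31), (33, 35, 35), (33, 35, 36), (33, 36, 18), (33, 36, 31), (33, 36, 35), (33, 36, 36), (4, 12, 12), (4, 12, 24), (4, 12, 25), (4, 12, 33), (4, 12, 6), (4, 24, 12), (4, 24, 24), (4, 24, 25), (4, 24, 33), (4, 24, 6), (4, 25, 12), (4, 25, 24), (4, 25, 25), (4, 25, 33), (4, 25, 6), (4, 33, 12), (4, 33, 24), (4, 33, 25), (4, 33, 33), (4, 33, 6), (4, 6, 12), (4, 6, 24), (4, 6, 25), (4, 6, 33), (4, 6, 6)}
Selection D ≠ D2: {(33, 18, 31), (33, 18, 35), (33, 18, 36), (33, 31, 18), (33, 31, 35), (33, 31, 36), (33, 35, 18), (33, 35, 31), (33, 35, 36), (33, 36, 18), (33, 36, 31), (33, 36, 35), (4, 12, 24), (4, 12, 25), (4, 12, 33), (4, 12, 6), (4, 24, 12), (4, 24, 25), (4, 24, 33), (4, 24, 6), (4, 25, 12), (4, 25, 24), (4, 25, 33), (4, 25, 6), (4, 33, 12), (4, 33, 24), (4, 33, 25), (4, 33, 6), (4, 6, 12), (4, 6, 24), (4, 6, 25), (4, 6, 33)}
Keep only column(s) E, D2 (23 duplicate(s) eliminated): {(33, 18), (33, 31), (33, 35), (33, 36), (4, 12), (4, 24), (4, 25), (4, 33), (4, 6)}

{(33, 18), (33, 31), (33, 35), (33, 36), (4, 12), (4, 24), (4, 25), (4, 33), (4, 6)}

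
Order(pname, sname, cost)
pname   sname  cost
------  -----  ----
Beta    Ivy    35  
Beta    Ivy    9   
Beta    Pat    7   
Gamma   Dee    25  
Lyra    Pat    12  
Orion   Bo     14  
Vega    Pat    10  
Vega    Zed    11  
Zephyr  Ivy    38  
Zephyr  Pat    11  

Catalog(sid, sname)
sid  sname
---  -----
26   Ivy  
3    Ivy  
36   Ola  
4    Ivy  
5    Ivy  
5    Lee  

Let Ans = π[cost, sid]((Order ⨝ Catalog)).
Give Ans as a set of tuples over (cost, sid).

Natural join on sname: {(Beta, Ivy, 35, 26), (Beta, Ivy, 35, 3), (Beta, Ivy, 35, 4), (Beta, Ivy, 35, 5), (Beta, Ivy, 9, 26), (Beta, Ivy, 9, 3), (Beta, Ivy, 9, 4), (Beta, Ivy, 9, 5), (Zephyr, Ivy, 38, 26), (Zephyr, Ivy, 38, 3), (Zephyr, Ivy, 38, 4), (Zephyr, Ivy, 38, 5)}
π[cost, sid]: project onto (cost, sid) → {(35, 26), (35, 3), (35, 4), (35, 5), (38, 26), (38, 3), (38, 4), (38, 5), (9, 26), (9, 3), (9, 4), (9, 5)}

{(35, 26), (35, 3), (35, 4), (35, 5), (38, 26), (38, 3), (38, 4), (38, 5), (9, 26), (9, 3), (9, 4), (9, 5)}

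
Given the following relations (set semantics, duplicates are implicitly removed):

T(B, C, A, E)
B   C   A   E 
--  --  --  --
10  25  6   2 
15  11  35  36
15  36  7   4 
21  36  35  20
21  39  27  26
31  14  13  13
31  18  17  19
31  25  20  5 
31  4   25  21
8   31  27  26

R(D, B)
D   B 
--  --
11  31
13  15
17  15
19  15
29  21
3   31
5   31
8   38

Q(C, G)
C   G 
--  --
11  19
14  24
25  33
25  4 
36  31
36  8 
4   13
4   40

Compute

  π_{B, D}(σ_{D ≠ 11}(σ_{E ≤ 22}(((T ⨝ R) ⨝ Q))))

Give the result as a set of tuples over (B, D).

T ⋈ R (natural join on B): {(15, 11, 35, 36, 13), (15, 11, 35, 36, 17), (15, 11, 35, 36, 19), (15, 36, 7, 4, 13), (15, 36, 7, 4, 17), (15, 36, 7, 4, 19), (21, 36, 35, 20, 29), (21, 39, 27, 26, 29), (31, 14, 13, 13, 11), (31, 14, 13, 13, 3), (31, 14, 13, 13, 5), (31, 18, 17, 19, 11), (31, 18, 17, 19, 3), (31, 18, 17, 19, 5), (31, 25, 20, 5, 11), (31, 25, 20, 5, 3), (31, 25, 20, 5, 5), (31, 4, 25, 21, 11), (31, 4, 25, 21, 3), (31, 4, 25, 21, 5)}
(T ⨝ R) ⋈ Q (natural join on C): {(15, 11, 35, 36, 13, 19), (15, 11, 35, 36, 17, 19), (15, 11, 35, 36, 19, 19), (15, 36, 7, 4, 13, 31), (15, 36, 7, 4, 13, 8), (15, 36, 7, 4, 17, 31), (15, 36, 7, 4, 17, 8), (15, 36, 7, 4, 19, 31), (15, 36, 7, 4, 19, 8), (21, 36, 35, 20, 29, 31), (21, 36, 35, 20, 29, 8), (31, 14, 13, 13, 11, 24), (31, 14, 13, 13, 3, 24), (31, 14, 13, 13, 5, 24), (31, 25, 20, 5, 11, 33), (31, 25, 20, 5, 11, 4), (31, 25, 20, 5, 3, 33), (31, 25, 20, 5, 3, 4), (31, 25, 20, 5, 5, 33), (31, 25, 20, 5, 5, 4), (31, 4, 25, 21, 11, 13), (31, 4, 25, 21, 11, 40), (31, 4, 25, 21, 3, 13), (31, 4, 25, 21, 3, 40), (31, 4, 25, 21, 5, 13), (31, 4, 25, 21, 5, 40)}
Selection E ≤ 22: {(15, 36, 7, 4, 13, 31), (15, 36, 7, 4, 13, 8), (15, 36, 7, 4, 17, 31), (15, 36, 7, 4, 17, 8), (15, 36, 7, 4, 19, 31), (15, 36, 7, 4, 19, 8), (21, 36, 35, 20, 29, 31), (21, 36, 35, 20, 29, 8), (31, 14, 13, 13, 11, 24), (31, 14, 13, 13, 3, 24), (31, 14, 13, 13, 5, 24), (31, 25, 20, 5, 11, 33), (31, 25, 20, 5, 11, 4), (31, 25, 20, 5, 3, 33), (31, 25, 20, 5, 3, 4), (31, 25, 20, 5, 5, 33), (31, 25, 20, 5, 5, 4), (31, 4, 25, 21, 11, 13), (31, 4, 25, 21, 11, 40), (31, 4, 25, 21, 3, 13), (31, 4, 25, 21, 3, 40), (31, 4, 25, 21, 5, 13), (31, 4, 25, 21, 5, 40)}
Selection D ≠ 11: {(15, 36, 7, 4, 13, 31), (15, 36, 7, 4, 13, 8), (15, 36, 7, 4, 17, 31), (15, 36, 7, 4, 17, 8), (15, 36, 7, 4, 19, 31), (15, 36, 7, 4, 19, 8), (21, 36, 35, 20, 29, 31), (21, 36, 35, 20, 29, 8), (31, 14, 13, 13, 3, 24), (31, 14, 13, 13, 5, 24), (31, 25, 20, 5, 3, 33), (31, 25, 20, 5, 3, 4), (31, 25, 20, 5, 5, 33), (31, 25, 20, 5, 5, 4), (31, 4, 25, 21, 3, 13), (31, 4, 25, 21, 3, 40), (31, 4, 25, 21, 5, 13), (31, 4, 25, 21, 5, 40)}
π[B, D]: project onto (B, D) (12 duplicate(s) eliminated) → {(15, 13), (15, 17), (15, 19), (21, 29), (31, 3), (31, 5)}

{(15, 13), (15, 17), (15, 19), (21, 29), (31, 3), (31, 5)}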